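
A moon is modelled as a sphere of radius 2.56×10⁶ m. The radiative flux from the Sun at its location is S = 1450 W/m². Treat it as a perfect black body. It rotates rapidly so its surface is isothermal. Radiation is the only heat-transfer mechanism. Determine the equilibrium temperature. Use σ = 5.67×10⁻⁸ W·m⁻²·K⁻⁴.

T ≈ 283 K

At equilibrium, absorbed power = emitted power.
Absorbing cross-section = πr² = 2.059×10¹³ m²; emitting surface = 4πr² = 8.235×10¹³ m² (ratio 4).
S·A_cross = εσ·A_surf·T⁴  ⇒  T⁴ = S/(4σ).
T⁴ = 1.00·1450/(4·5.67×10⁻⁸) = 6.393×10⁹ K⁴.
T = (6.393×10⁹)^(1/4).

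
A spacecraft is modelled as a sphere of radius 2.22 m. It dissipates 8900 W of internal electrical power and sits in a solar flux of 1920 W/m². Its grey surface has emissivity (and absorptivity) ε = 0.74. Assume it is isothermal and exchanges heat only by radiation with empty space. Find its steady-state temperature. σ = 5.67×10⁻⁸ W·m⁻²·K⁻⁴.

At steady state, absorbed solar power + internal power = radiated power.
Absorbed: α·S·A_cross = 0.74·1920·15.48 = 22000 W (cross-section πr²).
Total input = 22000 + 8900 = 30900 W.
Radiated: εσ·A_surf·T⁴ with A_surf = 4πr² = 61.93 m².
T⁴ = 30900/(0.74·5.67×10⁻⁸·61.93) = 1.189×10¹⁰ K⁴.

T ≈ 330 K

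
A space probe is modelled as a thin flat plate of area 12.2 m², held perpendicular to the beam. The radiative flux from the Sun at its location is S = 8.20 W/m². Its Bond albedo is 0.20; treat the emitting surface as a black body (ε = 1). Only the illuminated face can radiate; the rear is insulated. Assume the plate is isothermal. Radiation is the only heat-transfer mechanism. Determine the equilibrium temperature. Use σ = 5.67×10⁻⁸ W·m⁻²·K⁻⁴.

T ≈ 104 K

At equilibrium, absorbed power = emitted power.
Absorbing cross-section = A = 12.20 m²; emitting surface = A = 12.20 m² (ratio 1).
(1−a)S·A_cross = εσ·A_surf·T⁴  ⇒  T⁴ = (1−a)S/(1σ).
T⁴ = 0.800·8.20/(1·5.67×10⁻⁸) = 1.157×10⁸ K⁴.
T = (1.157×10⁸)^(1/4).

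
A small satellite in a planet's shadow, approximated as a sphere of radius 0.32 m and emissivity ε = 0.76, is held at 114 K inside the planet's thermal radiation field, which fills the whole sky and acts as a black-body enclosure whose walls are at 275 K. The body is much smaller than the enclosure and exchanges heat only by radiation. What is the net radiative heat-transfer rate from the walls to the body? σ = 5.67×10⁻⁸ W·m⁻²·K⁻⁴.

P_net ≈ 308 W

For a small grey body in a large enclosure: P_net = εσA(T_body⁴ − T_wall⁴).
A = 4πr² = 1.287 m²; T_body⁴ − T_wall⁴ = 1.689×10⁸ − 5.719×10⁹ = -5.550×10⁹ K⁴.
|P_net| = 0.76·5.67×10⁻⁸·1.287·5.550×10⁹.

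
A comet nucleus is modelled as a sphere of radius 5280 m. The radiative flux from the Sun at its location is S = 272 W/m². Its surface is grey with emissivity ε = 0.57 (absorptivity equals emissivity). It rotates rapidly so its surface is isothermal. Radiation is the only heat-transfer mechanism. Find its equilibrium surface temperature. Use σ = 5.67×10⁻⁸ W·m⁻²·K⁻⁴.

At equilibrium, absorbed power = emitted power.
Absorbing cross-section = πr² = 8.758×10⁷ m²; emitting surface = 4πr² = 3.503×10⁸ m² (ratio 4).
εS·A_cross = εσ·A_surf·T⁴  ⇒  T⁴ = S/(4σ)   (ε cancels).
T⁴ = 272/(4·5.67×10⁻⁸) = 1.199×10⁹ K⁴.
T = (1.199×10⁹)^(1/4).

T ≈ 186 K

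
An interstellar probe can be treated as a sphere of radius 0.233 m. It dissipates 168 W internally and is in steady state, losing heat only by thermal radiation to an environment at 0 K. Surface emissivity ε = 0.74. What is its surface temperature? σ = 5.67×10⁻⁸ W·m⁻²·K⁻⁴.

T ≈ 277 K

Steady state: internal power = radiated power, P = εσA T⁴.
Radiating area A = 4πr² = 0.6822 m².
T⁴ = P/(εσA) = 168/(0.74·5.67×10⁻⁸·0.6822) = 5.869×10⁹ K⁴.
T = (5.869×10⁹)^(1/4).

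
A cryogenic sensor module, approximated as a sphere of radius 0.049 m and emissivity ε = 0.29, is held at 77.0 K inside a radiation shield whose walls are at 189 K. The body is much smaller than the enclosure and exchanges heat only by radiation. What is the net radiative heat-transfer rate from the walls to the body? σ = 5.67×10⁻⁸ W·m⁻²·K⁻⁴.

For a small grey body in a large enclosure: P_net = εσA(T_body⁴ − T_wall⁴).
A = 4πr² = 0.03017 m²; T_body⁴ − T_wall⁴ = 3.515×10⁷ − 1.276×10⁹ = -1.241×10⁹ K⁴.
|P_net| = 0.29·5.67×10⁻⁸·0.03017·1.241×10⁹.

P_net ≈ 0.616 W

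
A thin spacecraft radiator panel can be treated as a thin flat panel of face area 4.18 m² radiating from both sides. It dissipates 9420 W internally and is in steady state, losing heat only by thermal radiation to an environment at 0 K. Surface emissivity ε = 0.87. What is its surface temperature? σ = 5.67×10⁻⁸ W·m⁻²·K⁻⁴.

T ≈ 389 K

Steady state: internal power = radiated power, P = εσA T⁴.
Radiating area A = 2·4.18 = 8.360 m².
T⁴ = P/(εσA) = 9420/(0.87·5.67×10⁻⁸·8.360) = 2.284×10¹⁰ K⁴.
T = (2.284×10¹⁰)^(1/4).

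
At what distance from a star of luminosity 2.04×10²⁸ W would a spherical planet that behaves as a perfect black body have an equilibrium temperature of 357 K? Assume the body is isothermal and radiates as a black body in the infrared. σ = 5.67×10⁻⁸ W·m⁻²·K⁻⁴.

d ≈ 6.64×10¹¹ m

For an isothermal black-emitting sphere, (1−a)S·πr² = σ·4πr²·T⁴ ⇒ S = 4σT⁴/(1−a).
S = 4·5.67×10⁻⁸·(357)⁴/1.00 = 3684 W/m².
Flux falls as S = L/(4πd²), so d = √(L/(4πS)) = √(2.04×10²⁸/(4π·3684)).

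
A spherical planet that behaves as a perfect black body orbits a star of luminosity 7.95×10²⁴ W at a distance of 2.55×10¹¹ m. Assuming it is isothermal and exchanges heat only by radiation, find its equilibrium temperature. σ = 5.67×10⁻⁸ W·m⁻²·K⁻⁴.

First find the stellar flux at distance d: S = L/(4πd²) = 7.95×10²⁴/(4π·(2.55×10¹¹)²) = 9.729 W/m².
For an isothermal sphere, absorbed (1−a)S·πr² = emitted σ·4πr²·T⁴, so T⁴ = (1−a)S/(4σ).
T⁴ = 1.00·9.729/(4·5.67×10⁻⁸) = 4.290×10⁷ K⁴.

T ≈ 80.9 K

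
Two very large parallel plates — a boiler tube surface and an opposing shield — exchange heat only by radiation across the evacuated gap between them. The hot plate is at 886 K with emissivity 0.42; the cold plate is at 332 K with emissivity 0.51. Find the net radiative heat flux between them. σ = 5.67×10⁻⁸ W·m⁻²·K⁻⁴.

q ≈ 10200 W/m²

For two infinite grey parallel plates, q = σ(T₁⁴ − T₂⁴)/(1/ε₁ + 1/ε₂ − 1).
T₁⁴ − T₂⁴ = 6.162×10¹¹ − 1.215×10¹⁰ = 6.041×10¹¹ K⁴.
1/ε₁ + 1/ε₂ − 1 = 2.381 + 1.961 − 1 = 3.342.
q = 5.67×10⁻⁸ × 6.041×10¹¹ / 3.342.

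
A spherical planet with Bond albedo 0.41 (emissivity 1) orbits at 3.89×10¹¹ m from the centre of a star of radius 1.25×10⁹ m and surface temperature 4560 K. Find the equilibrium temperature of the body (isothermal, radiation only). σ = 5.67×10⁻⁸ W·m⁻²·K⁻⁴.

The star's surface emits σT_*⁴; at distance d the flux is S = σT_*⁴(R_*/d)².
S = 5.67×10⁻⁸·(4560)⁴·(1.25×10⁹/3.89×10¹¹)² = 253.1 W/m².
For an isothermal sphere T⁴ = (1−a)S/(4σ) = 6.585×10⁸ K⁴.

T ≈ 160 K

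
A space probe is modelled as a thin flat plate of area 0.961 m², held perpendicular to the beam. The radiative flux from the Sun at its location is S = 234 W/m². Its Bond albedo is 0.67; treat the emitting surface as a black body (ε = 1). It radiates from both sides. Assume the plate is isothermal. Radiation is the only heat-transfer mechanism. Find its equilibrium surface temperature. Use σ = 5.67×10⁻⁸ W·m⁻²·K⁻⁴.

T ≈ 162 K

At equilibrium, absorbed power = emitted power.
Absorbing cross-section = A = 0.9610 m²; emitting surface = 2A = 1.922 m² (ratio 2).
(1−a)S·A_cross = εσ·A_surf·T⁴  ⇒  T⁴ = (1−a)S/(2σ).
T⁴ = 0.330·234/(2·5.67×10⁻⁸) = 6.810×10⁸ K⁴.
T = (6.810×10⁸)^(1/4).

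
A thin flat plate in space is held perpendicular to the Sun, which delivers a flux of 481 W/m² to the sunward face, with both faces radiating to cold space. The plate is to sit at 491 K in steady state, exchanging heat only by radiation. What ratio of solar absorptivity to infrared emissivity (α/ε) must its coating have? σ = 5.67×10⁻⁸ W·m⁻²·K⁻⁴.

α/ε ≈ 13.7

Balance: αS·A = εσ·2A·T⁴ ⇒ α/ε = 2σT⁴/S.
α/ε = 2·5.67×10⁻⁸·(491)⁴/481 = 2·5.67×10⁻⁸·5.812×10¹⁰/481.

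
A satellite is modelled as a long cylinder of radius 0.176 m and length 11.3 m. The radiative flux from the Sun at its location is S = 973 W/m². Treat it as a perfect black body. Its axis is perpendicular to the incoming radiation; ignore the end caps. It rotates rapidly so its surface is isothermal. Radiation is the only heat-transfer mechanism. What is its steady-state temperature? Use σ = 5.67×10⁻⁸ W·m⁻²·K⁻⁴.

At equilibrium, absorbed power = emitted power.
Absorbing cross-section = 2rL = 3.978 m²; emitting surface = 2πrL = 12.50 m² (ratio π).
S·A_cross = εσ·A_surf·T⁴  ⇒  T⁴ = S/(πσ).
T⁴ = 1.00·973/(π·5.67×10⁻⁸) = 5.462×10⁹ K⁴.
T = (5.462×10⁹)^(1/4).

T ≈ 272 K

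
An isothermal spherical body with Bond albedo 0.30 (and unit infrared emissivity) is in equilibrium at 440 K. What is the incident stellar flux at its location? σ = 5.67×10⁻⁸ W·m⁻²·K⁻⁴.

S ≈ 12100 W/m²

(1−a)S·πr² = σ·4πr²·T⁴ ⇒ S = 4σT⁴/(1−a).
S = 4·5.67×10⁻⁸·3.748×10¹⁰/0.700.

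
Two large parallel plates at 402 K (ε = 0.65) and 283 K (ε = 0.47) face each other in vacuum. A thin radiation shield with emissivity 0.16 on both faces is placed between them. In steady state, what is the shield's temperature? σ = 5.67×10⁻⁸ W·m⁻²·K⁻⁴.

T_s ≈ 359 K

In steady state the net flux on the hot side equals that on the cold side.
σ(T₁⁴−T_s⁴)/D₁ = σ(T_s⁴−T₂⁴)/D₂, with D₁ = 1/ε₁+1/ε_s−1 = 6.788, D₂ = 1/ε_s+1/ε₂−1 = 7.378.
Solve for T_s⁴: T_s⁴ = (D₂·T₁⁴ + D₁·T₂⁴)/(D₁+D₂) = 1.667×10¹⁰ K⁴.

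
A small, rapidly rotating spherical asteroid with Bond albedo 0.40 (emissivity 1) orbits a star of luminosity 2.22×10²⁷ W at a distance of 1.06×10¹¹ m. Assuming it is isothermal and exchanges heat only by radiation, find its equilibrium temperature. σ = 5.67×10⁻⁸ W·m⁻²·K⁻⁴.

T ≈ 452 K

First find the stellar flux at distance d: S = L/(4πd²) = 2.22×10²⁷/(4π·(1.06×10¹¹)²) = 15720 W/m².
For an isothermal sphere, absorbed (1−a)S·πr² = emitted σ·4πr²·T⁴, so T⁴ = (1−a)S/(4σ).
T⁴ = 0.600·15720/(4·5.67×10⁻⁸) = 4.159×10¹⁰ K⁴.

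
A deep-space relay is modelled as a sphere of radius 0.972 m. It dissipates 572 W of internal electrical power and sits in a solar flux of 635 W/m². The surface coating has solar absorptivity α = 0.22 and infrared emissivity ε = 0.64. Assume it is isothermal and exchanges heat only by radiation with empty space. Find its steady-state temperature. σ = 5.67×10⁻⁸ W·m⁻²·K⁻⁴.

At steady state, absorbed solar power + internal power = radiated power.
Absorbed: α·S·A_cross = 0.22·635·2.968 = 414.6 W (cross-section πr²).
Total input = 414.6 + 572 = 986.6 W.
Radiated: εσ·A_surf·T⁴ with A_surf = 4πr² = 11.87 m².
T⁴ = 986.6/(0.64·5.67×10⁻⁸·11.87) = 2.290×10⁹ K⁴.

T ≈ 219 K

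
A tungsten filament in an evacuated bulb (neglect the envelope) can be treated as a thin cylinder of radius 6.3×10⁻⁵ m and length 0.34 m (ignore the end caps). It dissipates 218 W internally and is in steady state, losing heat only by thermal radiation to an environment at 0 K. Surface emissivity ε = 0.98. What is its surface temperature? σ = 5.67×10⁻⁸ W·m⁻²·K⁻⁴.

T ≈ 2320 K

Steady state: internal power = radiated power, P = εσA T⁴.
Radiating area A = 2πrL = 1.346×10⁻⁴ m².
T⁴ = P/(εσA) = 218/(0.98·5.67×10⁻⁸·1.346×10⁻⁴) = 2.915×10¹³ K⁴.
T = (2.915×10¹³)^(1/4).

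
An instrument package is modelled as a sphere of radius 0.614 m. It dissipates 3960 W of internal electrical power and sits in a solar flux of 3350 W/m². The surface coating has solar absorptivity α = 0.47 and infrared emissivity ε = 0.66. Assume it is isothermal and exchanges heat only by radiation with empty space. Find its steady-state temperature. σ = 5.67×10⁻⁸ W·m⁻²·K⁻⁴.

T ≈ 426 K

At steady state, absorbed solar power + internal power = radiated power.
Absorbed: α·S·A_cross = 0.47·3350·1.184 = 1865 W (cross-section πr²).
Total input = 1865 + 3960 = 5825 W.
Radiated: εσ·A_surf·T⁴ with A_surf = 4πr² = 4.737 m².
T⁴ = 5825/(0.66·5.67×10⁻⁸·4.737) = 3.286×10¹⁰ K⁴.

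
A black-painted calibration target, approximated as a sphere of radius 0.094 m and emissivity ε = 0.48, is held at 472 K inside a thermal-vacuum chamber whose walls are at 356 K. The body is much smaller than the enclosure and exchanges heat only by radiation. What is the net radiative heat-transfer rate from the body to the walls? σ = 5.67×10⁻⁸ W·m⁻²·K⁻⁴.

For a small grey body in a large enclosure: P_net = εσA(T_body⁴ − T_wall⁴).
A = 4πr² = 0.1110 m²; T_body⁴ − T_wall⁴ = 4.963×10¹⁰ − 1.606×10¹⁰ = 3.357×10¹⁰ K⁴.
|P_net| = 0.48·5.67×10⁻⁸·0.1110·3.357×10¹⁰.

P_net ≈ 101 W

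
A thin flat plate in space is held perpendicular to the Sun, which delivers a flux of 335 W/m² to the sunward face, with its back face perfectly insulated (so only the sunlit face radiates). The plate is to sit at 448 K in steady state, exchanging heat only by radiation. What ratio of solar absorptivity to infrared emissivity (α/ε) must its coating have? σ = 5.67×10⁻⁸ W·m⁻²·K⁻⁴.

α/ε ≈ 6.82

Balance: αS·A = εσ·1A·T⁴ ⇒ α/ε = σT⁴/S.
α/ε = 5.67×10⁻⁸·(448)⁴/335 = 5.67×10⁻⁸·4.028×10¹⁰/335.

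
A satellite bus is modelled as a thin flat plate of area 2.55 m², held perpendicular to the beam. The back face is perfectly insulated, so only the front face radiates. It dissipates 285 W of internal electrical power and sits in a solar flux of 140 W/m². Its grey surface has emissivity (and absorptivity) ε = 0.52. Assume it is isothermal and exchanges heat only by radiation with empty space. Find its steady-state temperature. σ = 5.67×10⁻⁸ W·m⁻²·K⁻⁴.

T ≈ 281 K

At steady state, absorbed solar power + internal power = radiated power.
Absorbed: α·S·A_cross = 0.52·140·2.550 = 185.6 W (cross-section A).
Total input = 185.6 + 285 = 470.6 W.
Radiated: εσ·A_surf·T⁴ with A_surf = A = 2.550 m².
T⁴ = 470.6/(0.52·5.67×10⁻⁸·2.550) = 6.260×10⁹ K⁴.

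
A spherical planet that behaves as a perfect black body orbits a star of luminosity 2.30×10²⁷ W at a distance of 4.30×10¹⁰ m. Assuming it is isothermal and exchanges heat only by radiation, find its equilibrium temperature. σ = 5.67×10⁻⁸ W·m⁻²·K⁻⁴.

First find the stellar flux at distance d: S = L/(4πd²) = 2.30×10²⁷/(4π·(4.30×10¹⁰)²) = 98990 W/m².
For an isothermal sphere, absorbed (1−a)S·πr² = emitted σ·4πr²·T⁴, so T⁴ = (1−a)S/(4σ).
T⁴ = 1.00·98990/(4·5.67×10⁻⁸) = 4.365×10¹¹ K⁴.

T ≈ 813 K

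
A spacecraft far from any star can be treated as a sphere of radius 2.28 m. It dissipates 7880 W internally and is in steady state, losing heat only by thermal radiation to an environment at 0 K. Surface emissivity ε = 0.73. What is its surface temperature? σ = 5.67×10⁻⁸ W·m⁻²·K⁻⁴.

T ≈ 232 K

Steady state: internal power = radiated power, P = εσA T⁴.
Radiating area A = 4πr² = 65.33 m².
T⁴ = P/(εσA) = 7880/(0.73·5.67×10⁻⁸·65.33) = 2.914×10⁹ K⁴.
T = (2.914×10⁹)^(1/4).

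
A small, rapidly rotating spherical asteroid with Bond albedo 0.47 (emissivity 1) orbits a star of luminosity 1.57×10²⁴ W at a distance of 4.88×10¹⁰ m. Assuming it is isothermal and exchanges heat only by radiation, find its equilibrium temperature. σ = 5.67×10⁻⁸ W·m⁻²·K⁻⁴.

First find the stellar flux at distance d: S = L/(4πd²) = 1.57×10²⁴/(4π·(4.88×10¹⁰)²) = 52.46 W/m².
For an isothermal sphere, absorbed (1−a)S·πr² = emitted σ·4πr²·T⁴, so T⁴ = (1−a)S/(4σ).
T⁴ = 0.530·52.46/(4·5.67×10⁻⁸) = 1.226×10⁸ K⁴.

T ≈ 105 K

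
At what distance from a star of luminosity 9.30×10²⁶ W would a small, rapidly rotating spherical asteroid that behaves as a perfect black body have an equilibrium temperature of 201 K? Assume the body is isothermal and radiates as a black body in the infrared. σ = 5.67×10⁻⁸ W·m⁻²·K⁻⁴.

d ≈ 4.47×10¹¹ m

For an isothermal black-emitting sphere, (1−a)S·πr² = σ·4πr²·T⁴ ⇒ S = 4σT⁴/(1−a).
S = 4·5.67×10⁻⁸·(201)⁴/1.00 = 370.2 W/m².
Flux falls as S = L/(4πd²), so d = √(L/(4πS)) = √(9.30×10²⁶/(4π·370.2)).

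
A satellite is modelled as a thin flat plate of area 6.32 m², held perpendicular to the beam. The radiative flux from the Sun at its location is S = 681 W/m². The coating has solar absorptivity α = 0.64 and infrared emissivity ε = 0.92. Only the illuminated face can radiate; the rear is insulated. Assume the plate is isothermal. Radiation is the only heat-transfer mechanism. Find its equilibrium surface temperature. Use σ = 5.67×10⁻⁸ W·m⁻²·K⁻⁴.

T ≈ 302 K

At equilibrium, absorbed power = emitted power.
Absorbing cross-section = A = 6.320 m²; emitting surface = A = 6.320 m² (ratio 1).
αS·A_cross = εσ·A_surf·T⁴  ⇒  T⁴ = αS/(ε·1σ).
T⁴ = 0.640·681/(0.92·1·5.67×10⁻⁸) = 8.355×10⁹ K⁴.
T = (8.355×10⁹)^(1/4).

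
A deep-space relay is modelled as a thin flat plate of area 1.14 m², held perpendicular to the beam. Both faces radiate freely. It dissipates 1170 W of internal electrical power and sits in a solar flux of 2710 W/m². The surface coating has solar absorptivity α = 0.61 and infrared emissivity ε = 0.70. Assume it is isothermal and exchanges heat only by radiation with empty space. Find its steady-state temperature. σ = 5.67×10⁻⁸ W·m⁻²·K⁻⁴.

At steady state, absorbed solar power + internal power = radiated power.
Absorbed: α·S·A_cross = 0.61·2710·1.140 = 1885 W (cross-section A).
Total input = 1885 + 1170 = 3055 W.
Radiated: εσ·A_surf·T⁴ with A_surf = 2A = 2.280 m².
T⁴ = 3055/(0.70·5.67×10⁻⁸·2.280) = 3.375×10¹⁰ K⁴.

T ≈ 429 K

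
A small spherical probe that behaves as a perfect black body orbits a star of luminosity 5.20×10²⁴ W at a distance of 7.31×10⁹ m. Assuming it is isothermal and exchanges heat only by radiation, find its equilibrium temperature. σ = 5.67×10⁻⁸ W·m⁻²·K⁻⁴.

First find the stellar flux at distance d: S = L/(4πd²) = 5.20×10²⁴/(4π·(7.31×10⁹)²) = 7744 W/m².
For an isothermal sphere, absorbed (1−a)S·πr² = emitted σ·4πr²·T⁴, so T⁴ = (1−a)S/(4σ).
T⁴ = 1.00·7744/(4·5.67×10⁻⁸) = 3.414×10¹⁰ K⁴.

T ≈ 430 K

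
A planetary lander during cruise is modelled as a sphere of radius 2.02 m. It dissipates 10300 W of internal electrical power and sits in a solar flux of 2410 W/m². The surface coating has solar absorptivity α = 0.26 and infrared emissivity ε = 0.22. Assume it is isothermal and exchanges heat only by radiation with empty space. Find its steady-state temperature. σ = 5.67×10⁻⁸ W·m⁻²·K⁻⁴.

At steady state, absorbed solar power + internal power = radiated power.
Absorbed: α·S·A_cross = 0.26·2410·12.82 = 8032 W (cross-section πr²).
Total input = 8032 + 10300 = 18330 W.
Radiated: εσ·A_surf·T⁴ with A_surf = 4πr² = 51.28 m².
T⁴ = 18330/(0.22·5.67×10⁻⁸·51.28) = 2.866×10¹⁰ K⁴.

T ≈ 411 K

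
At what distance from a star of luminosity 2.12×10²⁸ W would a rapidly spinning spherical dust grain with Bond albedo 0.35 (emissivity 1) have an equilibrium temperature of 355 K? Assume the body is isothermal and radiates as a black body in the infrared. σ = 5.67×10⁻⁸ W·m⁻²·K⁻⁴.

For an isothermal black-emitting sphere, (1−a)S·πr² = σ·4πr²·T⁴ ⇒ S = 4σT⁴/(1−a).
S = 4·5.67×10⁻⁸·(355)⁴/0.650 = 5542 W/m².
Flux falls as S = L/(4πd²), so d = √(L/(4πS)) = √(2.12×10²⁸/(4π·5542)).

d ≈ 5.52×10¹¹ m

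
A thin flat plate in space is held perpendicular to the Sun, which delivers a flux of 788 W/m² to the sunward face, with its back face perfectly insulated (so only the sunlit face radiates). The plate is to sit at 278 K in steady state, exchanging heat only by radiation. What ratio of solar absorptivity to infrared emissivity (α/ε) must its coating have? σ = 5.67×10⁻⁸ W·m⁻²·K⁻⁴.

Balance: αS·A = εσ·1A·T⁴ ⇒ α/ε = σT⁴/S.
α/ε = 5.67×10⁻⁸·(278)⁴/788 = 5.67×10⁻⁸·5.973×10⁹/788.

α/ε ≈ 0.430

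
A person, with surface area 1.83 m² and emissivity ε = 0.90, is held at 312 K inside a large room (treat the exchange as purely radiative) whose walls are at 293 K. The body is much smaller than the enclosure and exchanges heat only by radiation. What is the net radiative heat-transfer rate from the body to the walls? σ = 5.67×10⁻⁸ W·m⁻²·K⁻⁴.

P_net ≈ 197 W

For a small grey body in a large enclosure: P_net = εσA(T_body⁴ − T_wall⁴).
A = 1.83 m²; T_body⁴ − T_wall⁴ = 9.476×10⁹ − 7.370×10⁹ = 2.106×10⁹ K⁴.
|P_net| = 0.90·5.67×10⁻⁸·1.830·2.106×10⁹.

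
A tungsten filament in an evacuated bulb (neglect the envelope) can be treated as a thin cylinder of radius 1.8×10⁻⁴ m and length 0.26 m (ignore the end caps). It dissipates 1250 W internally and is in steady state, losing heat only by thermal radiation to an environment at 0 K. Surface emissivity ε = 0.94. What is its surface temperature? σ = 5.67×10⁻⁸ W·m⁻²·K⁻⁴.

T ≈ 2990 K

Steady state: internal power = radiated power, P = εσA T⁴.
Radiating area A = 2πrL = 2.941×10⁻⁴ m².
T⁴ = P/(εσA) = 1250/(0.94·5.67×10⁻⁸·2.941×10⁻⁴) = 7.976×10¹³ K⁴.
T = (7.976×10¹³)^(1/4).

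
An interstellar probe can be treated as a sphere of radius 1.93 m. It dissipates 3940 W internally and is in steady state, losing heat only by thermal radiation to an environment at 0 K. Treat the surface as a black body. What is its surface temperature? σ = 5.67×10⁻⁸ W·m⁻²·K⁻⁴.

Steady state: internal power = radiated power, P = εσA T⁴.
Radiating area A = 4πr² = 46.81 m².
T⁴ = P/(εσA) = 3940/(1.0·5.67×10⁻⁸·46.81) = 1.485×10⁹ K⁴.
T = (1.485×10⁹)^(1/4).

T ≈ 196 K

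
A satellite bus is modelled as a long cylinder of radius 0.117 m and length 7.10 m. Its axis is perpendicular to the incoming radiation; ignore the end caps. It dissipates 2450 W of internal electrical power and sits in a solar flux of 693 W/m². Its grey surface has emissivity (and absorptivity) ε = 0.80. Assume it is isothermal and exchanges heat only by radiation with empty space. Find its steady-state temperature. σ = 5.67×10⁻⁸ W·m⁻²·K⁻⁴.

T ≈ 345 K

At steady state, absorbed solar power + internal power = radiated power.
Absorbed: α·S·A_cross = 0.80·693·1.661 = 921.1 W (cross-section 2rL).
Total input = 921.1 + 2450 = 3371 W.
Radiated: εσ·A_surf·T⁴ with A_surf = 2πrL = 5.219 m².
T⁴ = 3371/(0.80·5.67×10⁻⁸·5.219) = 1.424×10¹⁰ K⁴.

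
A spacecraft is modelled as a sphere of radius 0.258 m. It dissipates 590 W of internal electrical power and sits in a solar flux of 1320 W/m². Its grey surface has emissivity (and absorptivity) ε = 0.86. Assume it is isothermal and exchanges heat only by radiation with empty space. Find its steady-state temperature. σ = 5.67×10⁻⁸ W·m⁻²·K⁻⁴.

At steady state, absorbed solar power + internal power = radiated power.
Absorbed: α·S·A_cross = 0.86·1320·0.2091 = 237.4 W (cross-section πr²).
Total input = 237.4 + 590 = 827.4 W.
Radiated: εσ·A_surf·T⁴ with A_surf = 4πr² = 0.8365 m².
T⁴ = 827.4/(0.86·5.67×10⁻⁸·0.8365) = 2.029×10¹⁰ K⁴.

T ≈ 377 K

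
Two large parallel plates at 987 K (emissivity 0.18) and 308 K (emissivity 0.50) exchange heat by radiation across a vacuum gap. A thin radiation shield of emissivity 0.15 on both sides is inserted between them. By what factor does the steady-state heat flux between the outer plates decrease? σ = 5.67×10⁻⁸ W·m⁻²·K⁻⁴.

Without shield: q₀ = σΔ(T⁴)/(1/ε₁+1/ε₂−1) with denominator 6.556.
With shield the two gaps are in series; the resistances add: (1/ε₁+1/ε_s−1)+(1/ε_s+1/ε₂−1) = 11.22+7.667 = 18.89.
Heat-flux ratio q₀/q = 18.89/6.556.

factor ≈ 2.88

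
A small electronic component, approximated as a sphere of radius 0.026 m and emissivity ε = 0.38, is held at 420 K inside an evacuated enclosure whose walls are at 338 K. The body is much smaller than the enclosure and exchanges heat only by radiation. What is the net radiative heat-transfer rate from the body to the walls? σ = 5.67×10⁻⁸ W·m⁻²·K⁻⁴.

For a small grey body in a large enclosure: P_net = εσA(T_body⁴ − T_wall⁴).
A = 4πr² = 0.008495 m²; T_body⁴ − T_wall⁴ = 3.112×10¹⁰ − 1.305×10¹⁰ = 1.807×10¹⁰ K⁴.
|P_net| = 0.38·5.67×10⁻⁸·0.008495·1.807×10¹⁰.

P_net ≈ 3.31 W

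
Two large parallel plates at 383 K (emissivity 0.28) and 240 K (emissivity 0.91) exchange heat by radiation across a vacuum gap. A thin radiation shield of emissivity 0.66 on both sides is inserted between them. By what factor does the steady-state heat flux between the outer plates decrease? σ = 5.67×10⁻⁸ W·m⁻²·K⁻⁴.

factor ≈ 1.55

Without shield: q₀ = σΔ(T⁴)/(1/ε₁+1/ε₂−1) with denominator 3.670.
With shield the two gaps are in series; the resistances add: (1/ε₁+1/ε_s−1)+(1/ε_s+1/ε₂−1) = 4.087+1.614 = 5.701.
Heat-flux ratio q₀/q = 5.701/3.670.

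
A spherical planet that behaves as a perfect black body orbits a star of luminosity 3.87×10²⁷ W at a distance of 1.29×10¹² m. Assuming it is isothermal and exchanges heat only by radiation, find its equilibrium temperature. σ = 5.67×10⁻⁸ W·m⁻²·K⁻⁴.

T ≈ 169 K

First find the stellar flux at distance d: S = L/(4πd²) = 3.87×10²⁷/(4π·(1.29×10¹²)²) = 185.1 W/m².
For an isothermal sphere, absorbed (1−a)S·πr² = emitted σ·4πr²·T⁴, so T⁴ = (1−a)S/(4σ).
T⁴ = 1.00·185.1/(4·5.67×10⁻⁸) = 8.160×10⁸ K⁴.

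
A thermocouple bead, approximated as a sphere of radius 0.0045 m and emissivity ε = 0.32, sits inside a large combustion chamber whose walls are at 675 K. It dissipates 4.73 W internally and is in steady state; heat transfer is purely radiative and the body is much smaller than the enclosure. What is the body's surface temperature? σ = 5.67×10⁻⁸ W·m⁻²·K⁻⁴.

T ≈ 1050 K

For a small grey body in a large enclosure, net radiated power = εσA(T⁴ − T_w⁴).
Steady state: P = εσA(T⁴ − T_w⁴) with A = 4πr² = 2.545×10⁻⁴ m².
T⁴ = P/(εσA) + T_w⁴ = 4.73/(0.32·5.67×10⁻⁸·2.545×10⁻⁴) + (675)⁴
    = 1.024×10¹² + 2.076×10¹¹ = 1.232×10¹² K⁴.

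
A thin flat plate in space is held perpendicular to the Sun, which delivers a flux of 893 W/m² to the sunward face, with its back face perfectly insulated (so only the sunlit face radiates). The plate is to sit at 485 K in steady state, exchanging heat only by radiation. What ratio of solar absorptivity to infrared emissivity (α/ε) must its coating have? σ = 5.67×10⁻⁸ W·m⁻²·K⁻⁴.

Balance: αS·A = εσ·1A·T⁴ ⇒ α/ε = σT⁴/S.
α/ε = 5.67×10⁻⁸·(485)⁴/893 = 5.67×10⁻⁸·5.533×10¹⁰/893.

α/ε ≈ 3.51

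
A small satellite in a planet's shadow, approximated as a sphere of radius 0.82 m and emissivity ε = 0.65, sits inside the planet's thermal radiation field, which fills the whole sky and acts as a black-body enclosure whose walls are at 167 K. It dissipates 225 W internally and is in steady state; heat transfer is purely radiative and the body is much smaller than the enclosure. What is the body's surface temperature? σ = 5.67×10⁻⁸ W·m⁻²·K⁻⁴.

For a small grey body in a large enclosure, net radiated power = εσA(T⁴ − T_w⁴).
Steady state: P = εσA(T⁴ − T_w⁴) with A = 4πr² = 8.450 m².
T⁴ = P/(εσA) + T_w⁴ = 225/(0.65·5.67×10⁻⁸·8.450) + (167)⁴
    = 7.225×10⁸ + 7.778×10⁸ = 1.500×10⁹ K⁴.

T ≈ 197 K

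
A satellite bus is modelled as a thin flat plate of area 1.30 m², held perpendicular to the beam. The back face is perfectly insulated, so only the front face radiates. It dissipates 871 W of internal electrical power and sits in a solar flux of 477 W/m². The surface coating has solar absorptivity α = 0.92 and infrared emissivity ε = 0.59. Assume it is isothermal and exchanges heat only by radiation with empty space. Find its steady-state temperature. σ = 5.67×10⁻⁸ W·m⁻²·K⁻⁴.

At steady state, absorbed solar power + internal power = radiated power.
Absorbed: α·S·A_cross = 0.92·477·1.300 = 570.5 W (cross-section A).
Total input = 570.5 + 871 = 1441 W.
Radiated: εσ·A_surf·T⁴ with A_surf = A = 1.300 m².
T⁴ = 1441/(0.59·5.67×10⁻⁸·1.300) = 3.315×10¹⁰ K⁴.

T ≈ 427 K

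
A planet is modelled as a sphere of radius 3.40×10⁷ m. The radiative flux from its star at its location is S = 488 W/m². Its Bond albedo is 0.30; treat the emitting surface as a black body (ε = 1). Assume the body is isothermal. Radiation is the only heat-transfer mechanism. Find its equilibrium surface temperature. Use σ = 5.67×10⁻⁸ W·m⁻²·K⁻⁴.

T ≈ 197 K

At equilibrium, absorbed power = emitted power.
Absorbing cross-section = πr² = 3.632×10¹⁵ m²; emitting surface = 4πr² = 1.453×10¹⁶ m² (ratio 4).
(1−a)S·A_cross = εσ·A_surf·T⁴  ⇒  T⁴ = (1−a)S/(4σ).
T⁴ = 0.700·488/(4·5.67×10⁻⁸) = 1.506×10⁹ K⁴.
T = (1.506×10⁹)^(1/4).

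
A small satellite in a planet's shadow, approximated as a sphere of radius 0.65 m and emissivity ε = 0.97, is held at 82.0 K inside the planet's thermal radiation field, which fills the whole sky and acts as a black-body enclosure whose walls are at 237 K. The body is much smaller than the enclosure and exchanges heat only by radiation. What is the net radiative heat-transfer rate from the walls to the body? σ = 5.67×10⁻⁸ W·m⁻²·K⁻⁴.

P_net ≈ 908 W

For a small grey body in a large enclosure: P_net = εσA(T_body⁴ − T_wall⁴).
A = 4πr² = 5.309 m²; T_body⁴ − T_wall⁴ = 4.521×10⁷ − 3.155×10⁹ = -3.110×10⁹ K⁴.
|P_net| = 0.97·5.67×10⁻⁸·5.309·3.110×10⁹.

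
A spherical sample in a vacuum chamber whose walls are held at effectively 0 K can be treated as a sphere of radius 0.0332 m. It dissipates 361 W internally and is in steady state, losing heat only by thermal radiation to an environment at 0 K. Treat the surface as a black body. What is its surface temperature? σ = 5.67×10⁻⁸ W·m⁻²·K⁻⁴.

T ≈ 823 K

Steady state: internal power = radiated power, P = εσA T⁴.
Radiating area A = 4πr² = 0.01385 m².
T⁴ = P/(εσA) = 361/(1.0·5.67×10⁻⁸·0.01385) = 4.597×10¹¹ K⁴.
T = (4.597×10¹¹)^(1/4).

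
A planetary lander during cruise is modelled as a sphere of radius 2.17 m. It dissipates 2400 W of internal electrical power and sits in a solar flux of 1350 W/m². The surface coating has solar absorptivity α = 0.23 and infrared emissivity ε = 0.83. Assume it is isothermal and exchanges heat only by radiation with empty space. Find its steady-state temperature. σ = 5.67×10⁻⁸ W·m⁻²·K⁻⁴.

At steady state, absorbed solar power + internal power = radiated power.
Absorbed: α·S·A_cross = 0.23·1350·14.79 = 4593 W (cross-section πr²).
Total input = 4593 + 2400 = 6993 W.
Radiated: εσ·A_surf·T⁴ with A_surf = 4πr² = 59.17 m².
T⁴ = 6993/(0.83·5.67×10⁻⁸·59.17) = 2.511×10⁹ K⁴.

T ≈ 224 K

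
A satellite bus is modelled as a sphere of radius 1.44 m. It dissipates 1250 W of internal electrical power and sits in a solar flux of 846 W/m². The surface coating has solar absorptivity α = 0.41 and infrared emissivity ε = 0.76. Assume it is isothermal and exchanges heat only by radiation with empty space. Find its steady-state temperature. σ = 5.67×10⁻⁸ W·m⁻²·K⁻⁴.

T ≈ 236 K

At steady state, absorbed solar power + internal power = radiated power.
Absorbed: α·S·A_cross = 0.41·846·6.514 = 2260 W (cross-section πr²).
Total input = 2260 + 1250 = 3510 W.
Radiated: εσ·A_surf·T⁴ with A_surf = 4πr² = 26.06 m².
T⁴ = 3510/(0.76·5.67×10⁻⁸·26.06) = 3.126×10⁹ K⁴.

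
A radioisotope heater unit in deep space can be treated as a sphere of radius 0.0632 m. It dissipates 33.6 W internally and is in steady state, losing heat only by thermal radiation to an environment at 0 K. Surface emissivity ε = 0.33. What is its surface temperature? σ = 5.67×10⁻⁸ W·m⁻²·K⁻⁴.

Steady state: internal power = radiated power, P = εσA T⁴.
Radiating area A = 4πr² = 0.05019 m².
T⁴ = P/(εσA) = 33.6/(0.33·5.67×10⁻⁸·0.05019) = 3.578×10¹⁰ K⁴.
T = (3.578×10¹⁰)^(1/4).

T ≈ 435 K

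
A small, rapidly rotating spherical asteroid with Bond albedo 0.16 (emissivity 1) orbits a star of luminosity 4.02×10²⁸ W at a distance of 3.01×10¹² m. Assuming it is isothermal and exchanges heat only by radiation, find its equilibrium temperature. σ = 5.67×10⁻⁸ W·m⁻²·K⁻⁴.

T ≈ 190 K

First find the stellar flux at distance d: S = L/(4πd²) = 4.02×10²⁸/(4π·(3.01×10¹²)²) = 353.1 W/m².
For an isothermal sphere, absorbed (1−a)S·πr² = emitted σ·4πr²·T⁴, so T⁴ = (1−a)S/(4σ).
T⁴ = 0.840·353.1/(4·5.67×10⁻⁸) = 1.308×10⁹ K⁴.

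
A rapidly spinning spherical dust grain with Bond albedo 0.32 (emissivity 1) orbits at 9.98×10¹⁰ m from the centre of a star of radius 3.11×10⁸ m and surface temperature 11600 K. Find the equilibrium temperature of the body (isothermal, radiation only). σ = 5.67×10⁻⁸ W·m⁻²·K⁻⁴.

T ≈ 416 K

The star's surface emits σT_*⁴; at distance d the flux is S = σT_*⁴(R_*/d)².
S = 5.67×10⁻⁸·(11600)⁴·(3.11×10⁸/9.98×10¹⁰)² = 9970 W/m².
For an isothermal sphere T⁴ = (1−a)S/(4σ) = 2.989×10¹⁰ K⁴.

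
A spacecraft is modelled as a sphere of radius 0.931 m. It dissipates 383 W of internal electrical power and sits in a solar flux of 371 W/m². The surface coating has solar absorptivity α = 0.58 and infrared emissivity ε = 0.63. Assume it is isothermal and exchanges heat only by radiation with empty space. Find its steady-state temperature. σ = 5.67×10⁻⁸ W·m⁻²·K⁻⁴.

T ≈ 223 K

At steady state, absorbed solar power + internal power = radiated power.
Absorbed: α·S·A_cross = 0.58·371·2.723 = 585.9 W (cross-section πr²).
Total input = 585.9 + 383 = 968.9 W.
Radiated: εσ·A_surf·T⁴ with A_surf = 4πr² = 10.89 m².
T⁴ = 968.9/(0.63·5.67×10⁻⁸·10.89) = 2.490×10⁹ K⁴.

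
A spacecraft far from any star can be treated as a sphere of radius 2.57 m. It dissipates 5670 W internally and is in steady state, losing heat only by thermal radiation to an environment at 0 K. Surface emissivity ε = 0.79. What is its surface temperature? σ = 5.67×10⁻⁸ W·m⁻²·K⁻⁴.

Steady state: internal power = radiated power, P = εσA T⁴.
Radiating area A = 4πr² = 83.00 m².
T⁴ = P/(εσA) = 5670/(0.79·5.67×10⁻⁸·83.00) = 1.525×10⁹ K⁴.
T = (1.525×10⁹)^(1/4).

T ≈ 198 K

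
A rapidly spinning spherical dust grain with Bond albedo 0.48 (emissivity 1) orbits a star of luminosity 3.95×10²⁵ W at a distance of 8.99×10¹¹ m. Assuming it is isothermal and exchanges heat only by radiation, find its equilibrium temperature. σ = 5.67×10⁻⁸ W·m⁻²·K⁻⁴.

T ≈ 54.6 K

First find the stellar flux at distance d: S = L/(4πd²) = 3.95×10²⁵/(4π·(8.99×10¹¹)²) = 3.889 W/m².
For an isothermal sphere, absorbed (1−a)S·πr² = emitted σ·4πr²·T⁴, so T⁴ = (1−a)S/(4σ).
T⁴ = 0.520·3.889/(4·5.67×10⁻⁸) = 8.917×10⁶ K⁴.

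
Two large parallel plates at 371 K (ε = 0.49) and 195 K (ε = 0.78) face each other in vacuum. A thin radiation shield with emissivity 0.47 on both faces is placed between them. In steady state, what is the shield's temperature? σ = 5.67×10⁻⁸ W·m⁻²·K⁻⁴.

T_s ≈ 308 K

In steady state the net flux on the hot side equals that on the cold side.
σ(T₁⁴−T_s⁴)/D₁ = σ(T_s⁴−T₂⁴)/D₂, with D₁ = 1/ε₁+1/ε_s−1 = 3.168, D₂ = 1/ε_s+1/ε₂−1 = 2.410.
Solve for T_s⁴: T_s⁴ = (D₂·T₁⁴ + D₁·T₂⁴)/(D₁+D₂) = 9.005×10⁹ K⁴.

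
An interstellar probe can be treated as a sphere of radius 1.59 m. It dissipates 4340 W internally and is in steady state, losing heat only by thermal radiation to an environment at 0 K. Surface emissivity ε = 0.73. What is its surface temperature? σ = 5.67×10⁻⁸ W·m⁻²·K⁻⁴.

Steady state: internal power = radiated power, P = εσA T⁴.
Radiating area A = 4πr² = 31.77 m².
T⁴ = P/(εσA) = 4340/(0.73·5.67×10⁻⁸·31.77) = 3.300×10⁹ K⁴.
T = (3.300×10⁹)^(1/4).

T ≈ 240 K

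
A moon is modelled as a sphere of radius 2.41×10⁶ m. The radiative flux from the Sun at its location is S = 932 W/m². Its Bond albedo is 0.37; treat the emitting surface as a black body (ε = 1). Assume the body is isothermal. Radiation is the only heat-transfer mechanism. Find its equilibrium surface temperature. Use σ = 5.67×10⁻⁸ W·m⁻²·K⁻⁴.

At equilibrium, absorbed power = emitted power.
Absorbing cross-section = πr² = 1.825×10¹³ m²; emitting surface = 4πr² = 7.299×10¹³ m² (ratio 4).
(1−a)S·A_cross = εσ·A_surf·T⁴  ⇒  T⁴ = (1−a)S/(4σ).
T⁴ = 0.630·932/(4·5.67×10⁻⁸) = 2.589×10⁹ K⁴.
T = (2.589×10⁹)^(1/4).

T ≈ 226 K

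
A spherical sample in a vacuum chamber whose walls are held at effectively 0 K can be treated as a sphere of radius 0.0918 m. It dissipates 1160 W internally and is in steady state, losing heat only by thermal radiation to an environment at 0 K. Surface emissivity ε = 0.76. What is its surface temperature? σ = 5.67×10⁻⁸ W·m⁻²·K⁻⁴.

T ≈ 710 K

Steady state: internal power = radiated power, P = εσA T⁴.
Radiating area A = 4πr² = 0.1059 m².
T⁴ = P/(εσA) = 1160/(0.76·5.67×10⁻⁸·0.1059) = 2.542×10¹¹ K⁴.
T = (2.542×10¹¹)^(1/4).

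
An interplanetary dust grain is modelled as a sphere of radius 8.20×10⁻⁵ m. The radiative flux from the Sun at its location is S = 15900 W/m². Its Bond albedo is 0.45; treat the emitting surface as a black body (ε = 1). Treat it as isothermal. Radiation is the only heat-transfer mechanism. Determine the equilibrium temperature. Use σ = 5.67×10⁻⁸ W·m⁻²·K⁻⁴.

T ≈ 443 K

At equilibrium, absorbed power = emitted power.
Absorbing cross-section = πr² = 2.112×10⁻⁸ m²; emitting surface = 4πr² = 8.450×10⁻⁸ m² (ratio 4).
(1−a)S·A_cross = εσ·A_surf·T⁴  ⇒  T⁴ = (1−a)S/(4σ).
T⁴ = 0.550·15900/(4·5.67×10⁻⁸) = 3.856×10¹⁰ K⁴.
T = (3.856×10¹⁰)^(1/4).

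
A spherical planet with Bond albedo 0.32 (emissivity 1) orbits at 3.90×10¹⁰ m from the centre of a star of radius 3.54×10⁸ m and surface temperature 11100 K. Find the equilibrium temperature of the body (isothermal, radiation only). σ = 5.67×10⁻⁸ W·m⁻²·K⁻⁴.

The star's surface emits σT_*⁴; at distance d the flux is S = σT_*⁴(R_*/d)².
S = 5.67×10⁻⁸·(11100)⁴·(3.54×10⁸/3.90×10¹⁰)² = 70920 W/m².
For an isothermal sphere T⁴ = (1−a)S/(4σ) = 2.126×10¹¹ K⁴.

T ≈ 679 K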